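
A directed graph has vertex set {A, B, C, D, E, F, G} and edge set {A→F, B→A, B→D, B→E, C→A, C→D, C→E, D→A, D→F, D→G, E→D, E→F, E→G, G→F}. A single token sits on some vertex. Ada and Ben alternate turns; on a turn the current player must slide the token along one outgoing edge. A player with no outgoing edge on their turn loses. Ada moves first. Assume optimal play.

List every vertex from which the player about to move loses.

Build the W/L table. Terminal = L. A non-terminal position is W if it has a move to some L; otherwise it is L.
Every edge goes from a vertex to one that appears earlier in the order F, A, G, D, E, B, C, so processing vertices in that order labels each vertex after all of its successors.
F: no outgoing edge → L
A: →F(L), so W
G: →F(L), so W
D: →F(L), so W
E: →F(L), so W
B: →E(W), D(W), A(W) — all W, so L
C: →E(W), D(W), A(W) — all W, so L
Reading off the rows marked L gives the requested list; there are 3 such vertices.

B, C, F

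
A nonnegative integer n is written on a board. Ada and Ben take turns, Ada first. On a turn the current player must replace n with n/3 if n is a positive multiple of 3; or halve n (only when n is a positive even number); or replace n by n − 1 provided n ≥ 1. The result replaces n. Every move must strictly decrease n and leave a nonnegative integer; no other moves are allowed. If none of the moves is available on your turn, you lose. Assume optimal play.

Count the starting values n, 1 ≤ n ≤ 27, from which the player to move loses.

10

Classify positions by backward induction: terminal positions (no move available) are L. From any other position, the mover wins iff some move reaches an L.
n=0: no move → L
n=1: W (go to 0, an L position)
n=2: L (sole option 1(W) is W)
n=3: W (go to 2, an L position)
n=4: W (go to 2, an L position)
n=5: L (sole option 4(W) is W)
n=6: W (go to 2, an L position)
n=7: L (sole option 6(W) is W)
n=8: W (go to 7, an L position)
n=9: L (options 3(W), 8(W) are all W)
n=10: W (go to 5, an L position)
n=11: L (sole option 10(W) is W)
n=12: W (go to 11, an L position)
n=13: L (sole option 12(W) is W)
n=14: W (go to 7, an L position)
n=15: W (go to 5, an L position)
n=16: L (options 8(W), 15(W) are all W)
n=17: W (go to 16, an L position)
n=18: W (go to 9, an L position)
n=19: L (sole option 18(W) is W)
n=20: W (go to 19, an L position)
n=21: W (go to 7, an L position)
n=22: W (go to 11, an L position)
n=23: L (sole option 22(W) is W)
n=24: W (go to 23, an L position)
n=25: L (sole option 24(W) is W)
n=26: W (go to 13, an L position)
n=27: W (go to 9, an L position)
L entries with 1 ≤ n ≤ 27 (n=0 is outside the asked range and is not counted): n = 2, 5, 7, 9, 11, 13, 16, 19, 23, 25; that makes 10.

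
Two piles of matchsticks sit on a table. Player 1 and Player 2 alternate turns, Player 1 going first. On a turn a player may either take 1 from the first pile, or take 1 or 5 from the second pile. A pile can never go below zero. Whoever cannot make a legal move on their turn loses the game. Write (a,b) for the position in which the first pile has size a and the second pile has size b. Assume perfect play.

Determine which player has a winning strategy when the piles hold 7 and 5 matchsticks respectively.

Compute win/loss labels from the base case upward. A position with no move is L. Any other position is W if it can reach an L in one move, else L.
No move ever increases a pile, so every position that can arise here has a ≤ 7 and b ≤ 5; it is enough to label the cells with 0 ≤ a ≤ 7 and 0 ≤ b ≤ 5.
Every move lowers a or b (never raises either), so fill the grid row by row in increasing a, and left to right within a row: each cell's successors are then already labelled.
      b=0  b=1  b=2  b=3  b=4  b=5
a=0:    L    W    L    W    L    W
a=1:    W    L    W    L    W    L
a=2:    L    W    L    W    L    W
a=3:    W    L    W    L    W    L
a=4:    L    W    L    W    L    W
a=5:    W    L    W    L    W    L
a=6:    L    W    L    W    L    W
a=7:    W    L    W    L    W    L
Cells with no legal move (terminal, hence L): (0,0).
The remaining L cells, each justified by listing all of its moves:
(0,2): L (sole option (0,1)(W) is W)
(0,4): L (sole option (0,3)(W) is W)
(1,1): L (options (0,1)(W), (1,0)(W) are all W)
(1,3): L (options (0,3)(W), (1,2)(W) are all W)
(1,5): L (options (0,5)(W), (1,4)(W), (1,0)(W) are all W)
(2,0): L (sole option (1,0)(W) is W)
(2,2): L (options (1,2)(W), (2,1)(W) are all W)
(2,4): L (options (1,4)(W), (2,3)(W) are all W)
(3,1): L (options (2,1)(W), (3,0)(W) are all W)
(3,3): L (options (2,3)(W), (3,2)(W) are all W)
(3,5): L (options (2,5)(W), (3,4)(W), (3,0)(W) are all W)
(4,0): L (sole option (3,0)(W) is W)
(4,2): L (options (3,2)(W), (4,1)(W) are all W)
(4,4): L (options (3,4)(W), (4,3)(W) are all W)
(5,1): L (options (4,1)(W), (5,0)(W) are all W)
(5,3): L (options (4,3)(W), (5,2)(W) are all W)
(5,5): L (options (4,5)(W), (5,4)(W), (5,0)(W) are all W)
(6,0): L (sole option (5,0)(W) is W)
(6,2): L (options (5,2)(W), (6,1)(W) are all W)
(6,4): L (options (5,4)(W), (6,3)(W) are all W)
(7,1): L (options (6,1)(W), (7,0)(W) are all W)
(7,3): L (options (6,3)(W), (7,2)(W) are all W)
(7,5): L (options (6,5)(W), (7,4)(W), (7,0)(W) are all W)
Every other cell has at least one move into one of the L cells above, so it is W.
The starting position (7,5) is L: whatever Player 1 does, the opponent receives a W position.

Player 2 wins.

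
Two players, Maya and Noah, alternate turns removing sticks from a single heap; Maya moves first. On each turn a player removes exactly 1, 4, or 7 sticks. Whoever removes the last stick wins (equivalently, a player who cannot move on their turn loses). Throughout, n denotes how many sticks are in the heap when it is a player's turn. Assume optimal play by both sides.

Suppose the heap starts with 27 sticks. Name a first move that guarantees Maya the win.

Remove 1, leaving 26.

Build the W/L table. Terminal = L. A non-terminal position is W if it has a move to some L; otherwise it is L.
n=0: no move → L
n=1: W (go to 0, an L position)
n=2: L (sole option 1(W) is W)
n=3: W (go to 2, an L position)
n=4: W (go to 0, an L position)
n=5: L (options 4(W), 1(W) are all W)
n=6: W (go to 5, an L position)
n=7: W (go to 0, an L position)
n=8: L (options 7(W), 4(W), 1(W) are all W)
n=9: W (go to 8, an L position)
n=10: L (options 9(W), 6(W), 3(W) are all W)
n=11: W (go to 10, an L position)
n=12: W (go to 8, an L position)
n=13: L (options 12(W), 9(W), 6(W) are all W)
n=14: W (go to 13, an L position)
n=15: W (go to 8, an L position)
n=16: L (options 15(W), 12(W), 9(W) are all W)
n=17: W (go to 16, an L position)
n=18: L (options 17(W), 14(W), 11(W) are all W)
n=19: W (go to 18, an L position)
n=20: W (go to 16, an L position)
n=21: L (options 20(W), 17(W), 14(W) are all W)
n=22: W (go to 21, an L position)
n=23: W (go to 16, an L position)
n=24: L (options 23(W), 20(W), 17(W) are all W)
n=25: W (go to 24, an L position)
n=26: L (options 25(W), 22(W), 19(W) are all W)
n=27: W (go to 26, an L position)
From 27, the L positions reachable in one move are: 26.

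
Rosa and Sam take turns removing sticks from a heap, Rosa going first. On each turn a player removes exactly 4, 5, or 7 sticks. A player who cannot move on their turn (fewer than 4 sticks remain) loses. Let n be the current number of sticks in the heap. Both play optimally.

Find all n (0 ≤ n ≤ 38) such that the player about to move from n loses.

Positions with no move are L. A position that does have a move is losing for the player to move precisely when every available move leads to a winning position for the opponent. Fill in the labels:
n=0: no move → L
n=1: no move → L
n=2: no move → L
n=3: no move → L
n=4: reaches L-position 0 → W
n=5: reaches L-position 1 → W
n=6: reaches L-position 2 → W
n=7: reaches L-position 3 → W
n=8: reaches L-position 3 → W
n=9: reaches L-position 2 → W
n=10: reaches L-position 3 → W
n=11: only reaches 7(W), 6(W), 4(W), all W → L
n=12: only reaches 8(W), 7(W), 5(W), all W → L
n=13: only reaches 9(W), 8(W), 6(W), all W → L
n=14: only reaches 10(W), 9(W), 7(W), all W → L
n=15: reaches L-position 11 → W
n=16: reaches L-position 12 → W
n=17: reaches L-position 13 → W
n=18: reaches L-position 14 → W
n=19: reaches L-position 14 → W
n=20: reaches L-position 13 → W
n=21: reaches L-position 14 → W
n=22: only reaches 18(W), 17(W), 15(W), all W → L
n=23: only reaches 19(W), 18(W), 16(W), all W → L
n=24: only reaches 20(W), 19(W), 17(W), all W → L
n=25: only reaches 21(W), 20(W), 18(W), all W → L
n=26: reaches L-position 22 → W
n=27: reaches L-position 23 → W
n=28: reaches L-position 24 → W
n=29: reaches L-position 25 → W
n=30: reaches L-position 25 → W
n=31: reaches L-position 24 → W
n=32: reaches L-position 25 → W
n=33: only reaches 29(W), 28(W), 26(W), all W → L
n=34: only reaches 30(W), 29(W), 27(W), all W → L
n=35: only reaches 31(W), 30(W), 28(W), all W → L
n=36: only reaches 32(W), 31(W), 29(W), all W → L
n=37: reaches L-position 33 → W
n=38: reaches L-position 34 → W
Reading off the rows marked L gives the requested list; there are 16 such values of n.

0, 1, 2, 3, 11, 12, 13, 14, 22, 23, 24, 25, 33, 34, 35, 36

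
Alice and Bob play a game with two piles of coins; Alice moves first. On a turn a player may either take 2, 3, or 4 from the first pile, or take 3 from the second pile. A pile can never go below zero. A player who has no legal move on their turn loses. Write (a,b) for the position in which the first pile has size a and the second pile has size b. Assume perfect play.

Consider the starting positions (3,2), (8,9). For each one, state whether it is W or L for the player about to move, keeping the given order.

(3,2): W, (8,9): L

Work bottom-up. With no move the player to move loses. Otherwise the position is W if at least one move leads to an L position for the opponent, and L if every move leads to a W.
No move ever increases a pile, so every position that can arise here has a ≤ 8 and b ≤ 9; it is enough to label the cells with 0 ≤ a ≤ 8 and 0 ≤ b ≤ 9.
Every move lowers a or b (never raises either), so fill the grid row by row in increasing a, and left to right within a row: each cell's successors are then already labelled.
      b=0  b=1  b=2  b=3  b=4  b=5  b=6  b=7  b=8  b=9
a=0:    L    L    L    W    W    W    L    L    L    W
a=1:    L    L    L    W    W    W    L    L    L    W
a=2:    W    W    W    L    L    L    W    W    W    L
a=3:    W    W    W    L    L    L    W    W    W    L
a=4:    W    W    W    W    W    W    W    W    W    W
a=5:    W    W    W    W    W    W    W    W    W    W
a=6:    L    L    L    W    W    W    L    L    L    W
a=7:    L    L    L    W    W    W    L    L    L    W
a=8:    W    W    W    L    L    L    W    W    W    L
Cells with no legal move (terminal, hence L): (0,0), (0,1), (0,2), (1,0), (1,1), (1,2).
The remaining L cells, each justified by listing all of its moves:
(0,6): →(0,3)(W) only, which is W, so L
(0,7): →(0,4)(W) only, which is W, so L
(0,8): →(0,5)(W) only, which is W, so L
(1,6): →(1,3)(W) only, which is W, so L
(1,7): →(1,4)(W) only, which is W, so L
(1,8): →(1,5)(W) only, which is W, so L
(2,3): →(0,3)(W), (2,0)(W) — all W, so L
(2,4): →(0,4)(W), (2,1)(W) — all W, so L
(2,5): →(0,5)(W), (2,2)(W) — all W, so L
(2,9): →(0,9)(W), (2,6)(W) — all W, so L
(3,3): →(1,3)(W), (0,3)(W), (3,0)(W) — all W, so L
(3,4): →(1,4)(W), (0,4)(W), (3,1)(W) — all W, so L
(3,5): →(1,5)(W), (0,5)(W), (3,2)(W) — all W, so L
(3,9): →(1,9)(W), (0,9)(W), (3,6)(W) — all W, so L
(6,0): →(4,0)(W), (3,0)(W), (2,0)(W) — all W, so L
(6,1): →(4,1)(W), (3,1)(W), (2,1)(W) — all W, so L
(6,2): →(4,2)(W), (3,2)(W), (2,2)(W) — all W, so L
(6,6): →(4,6)(W), (3,6)(W), (2,6)(W), (6,3)(W) — all W, so L
(6,7): →(4,7)(W), (3,7)(W), (2,7)(W), (6,4)(W) — all W, so L
(6,8): →(4,8)(W), (3,8)(W), (2,8)(W), (6,5)(W) — all W, so L
(7,0): →(5,0)(W), (4,0)(W), (3,0)(W) — all W, so L
(7,1): →(5,1)(W), (4,1)(W), (3,1)(W) — all W, so L
(7,2): →(5,2)(W), (4,2)(W), (3,2)(W) — all W, so L
(7,6): →(5,6)(W), (4,6)(W), (3,6)(W), (7,3)(W) — all W, so L
(7,7): →(5,7)(W), (4,7)(W), (3,7)(W), (7,4)(W) — all W, so L
(7,8): →(5,8)(W), (4,8)(W), (3,8)(W), (7,5)(W) — all W, so L
(8,3): →(6,3)(W), (5,3)(W), (4,3)(W), (8,0)(W) — all W, so L
(8,4): →(6,4)(W), (5,4)(W), (4,4)(W), (8,1)(W) — all W, so L
(8,5): →(6,5)(W), (5,5)(W), (4,5)(W), (8,2)(W) — all W, so L
(8,9): →(6,9)(W), (5,9)(W), (4,9)(W), (8,6)(W) — all W, so L
Every other cell has at least one move into one of the L cells above, so it is W.
(3,2): the move to (1,2) reaches an L cell, so W
(8,9): one of the L cells justified above, so L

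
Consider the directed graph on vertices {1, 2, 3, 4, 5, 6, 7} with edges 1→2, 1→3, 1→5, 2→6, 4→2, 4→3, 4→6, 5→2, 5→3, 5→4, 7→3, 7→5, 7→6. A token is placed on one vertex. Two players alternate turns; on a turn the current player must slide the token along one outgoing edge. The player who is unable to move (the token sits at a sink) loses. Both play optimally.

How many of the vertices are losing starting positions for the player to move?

Work bottom-up. With no move the player to move loses. Otherwise the position is W if at least one move leads to an L position for the opponent, and L if every move leads to a W.
Every edge goes from a vertex to one that appears earlier in the order 3, 6, 2, 4, 5, 1, 7, so processing vertices in that order labels each vertex after all of its successors.
3: no outgoing edge → L
6: no outgoing edge → L
2: W (go to 6, an L position)
4: W (go to 6, an L position)
5: W (go to 3, an L position)
1: W (go to 3, an L position)
7: W (go to 6, an L position)
The L vertices are 3, 6; that is 2 in all.

2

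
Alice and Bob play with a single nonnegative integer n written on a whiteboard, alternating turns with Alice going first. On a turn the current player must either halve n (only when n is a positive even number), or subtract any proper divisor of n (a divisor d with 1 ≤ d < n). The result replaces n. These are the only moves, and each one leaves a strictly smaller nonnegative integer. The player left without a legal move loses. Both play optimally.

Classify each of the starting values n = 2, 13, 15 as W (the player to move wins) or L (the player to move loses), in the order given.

2: W, 13: L, 15: L

Label each position W (a win for the player to move) or L (a loss). A position with no legal move is L; any other position is W exactly when some move reaches an L, and L when every move reaches a W.
n=0: no move → L
n=1: no move → L
n=2: can move to 1, which is L ⇒ W
n=3: the only move is to 2(W), a W ⇒ L
n=4: can move to 3, which is L ⇒ W
n=5: the only move is to 4(W), a W ⇒ L
n=6: can move to 3, which is L ⇒ W
n=7: the only move is to 6(W), a W ⇒ L
n=8: can move to 7, which is L ⇒ W
n=9: moves to 6(W), 8(W); every one is W ⇒ L
n=10: can move to 5, which is L ⇒ W
n=11: the only move is to 10(W), a W ⇒ L
n=12: can move to 9, which is L ⇒ W
n=13: the only move is to 12(W), a W ⇒ L
n=14: can move to 7, which is L ⇒ W
n=15: moves to 10(W), 12(W), 14(W); every one is W ⇒ L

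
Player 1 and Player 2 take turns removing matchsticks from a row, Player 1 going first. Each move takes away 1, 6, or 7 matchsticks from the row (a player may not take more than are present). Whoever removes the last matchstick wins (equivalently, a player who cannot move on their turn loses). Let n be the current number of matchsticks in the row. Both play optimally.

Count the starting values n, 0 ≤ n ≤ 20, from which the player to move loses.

6

Classify positions by backward induction: terminal positions (no move available) are L. From any other position, the mover wins iff some move reaches an L.
n=0: no move → L
n=1: W (go to 0, an L position)
n=2: L (sole option 1(W) is W)
n=3: W (go to 2, an L position)
n=4: L (sole option 3(W) is W)
n=5: W (go to 4, an L position)
n=6: W (go to 0, an L position)
n=7: W (go to 0, an L position)
n=8: W (go to 2, an L position)
n=9: W (go to 2, an L position)
n=10: W (go to 4, an L position)
n=11: W (go to 4, an L position)
n=12: L (options 11(W), 6(W), 5(W) are all W)
n=13: W (go to 12, an L position)
n=14: L (options 13(W), 8(W), 7(W) are all W)
n=15: W (go to 14, an L position)
n=16: L (options 15(W), 10(W), 9(W) are all W)
n=17: W (go to 16, an L position)
n=18: W (go to 12, an L position)
n=19: W (go to 12, an L position)
n=20: W (go to 14, an L position)
L entries with 0 ≤ n ≤ 20: n = 0, 2, 4, 12, 14, 16; that makes 6.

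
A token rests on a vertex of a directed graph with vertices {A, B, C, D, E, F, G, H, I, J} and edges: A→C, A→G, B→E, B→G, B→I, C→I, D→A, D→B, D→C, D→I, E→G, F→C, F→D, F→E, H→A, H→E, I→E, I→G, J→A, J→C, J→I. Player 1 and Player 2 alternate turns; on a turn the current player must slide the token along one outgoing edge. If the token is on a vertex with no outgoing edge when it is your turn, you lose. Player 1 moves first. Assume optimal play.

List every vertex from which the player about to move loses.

C, G, H

Positions with no move are L. A position that does have a move is losing for the player to move precisely when every available move leads to a winning position for the opponent. Fill in the labels:
Every edge goes from a vertex to one that appears earlier in the order G, E, I, C, A, B, J, D, H, F, so processing vertices in that order labels each vertex after all of its successors.
G: no outgoing edge → L
E: W (go to G, an L position)
I: W (go to G, an L position)
C: L (sole option I(W) is W)
A: W (go to C, an L position)
B: W (go to G, an L position)
J: W (go to C, an L position)
D: W (go to C, an L position)
H: L (options A(W), E(W) are all W)
F: W (go to C, an L position)
Reading off the rows marked L gives the requested list; there are 3 such vertices.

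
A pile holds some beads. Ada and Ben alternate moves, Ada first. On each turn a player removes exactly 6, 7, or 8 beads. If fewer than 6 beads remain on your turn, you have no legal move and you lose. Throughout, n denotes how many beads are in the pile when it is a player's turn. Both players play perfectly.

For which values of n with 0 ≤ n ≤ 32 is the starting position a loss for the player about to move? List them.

Work bottom-up. With no move the player to move loses. Otherwise the position is W if at least one move leads to an L position for the opponent, and L if every move leads to a W.
n=0: no move → L
n=1: no move → L
n=2: no move → L
n=3: no move → L
n=4: no move → L
n=5: no move → L
n=6: →0(L), so W
n=7: →1(L), so W
n=8: →2(L), so W
n=9: →3(L), so W
n=10: →4(L), so W
n=11: →5(L), so W
n=12: →5(L), so W
n=13: →5(L), so W
n=14: →8(W), 7(W), 6(W) — all W, so L
n=15: →9(W), 8(W), 7(W) — all W, so L
n=16: →10(W), 9(W), 8(W) — all W, so L
n=17: →11(W), 10(W), 9(W) — all W, so L
n=18: →12(W), 11(W), 10(W) — all W, so L
n=19: →13(W), 12(W), 11(W) — all W, so L
n=20: →14(L), so W
n=21: →15(L), so W
n=22: →16(L), so W
n=23: →17(L), so W
n=24: →18(L), so W
n=25: →19(L), so W
n=26: →19(L), so W
n=27: →19(L), so W
n=28: →22(W), 21(W), 20(W) — all W, so L
n=29: →23(W), 22(W), 21(W) — all W, so L
n=30: →24(W), 23(W), 22(W) — all W, so L
n=31: →25(W), 24(W), 23(W) — all W, so L
n=32: →26(W), 25(W), 24(W) — all W, so L
The losing starting values of n are exactly the entries labelled L in this table (17 of them).

0, 1, 2, 3, 4, 5, 14, 15, 16, 17, 18, 19, 28, 29, 30, 31, 32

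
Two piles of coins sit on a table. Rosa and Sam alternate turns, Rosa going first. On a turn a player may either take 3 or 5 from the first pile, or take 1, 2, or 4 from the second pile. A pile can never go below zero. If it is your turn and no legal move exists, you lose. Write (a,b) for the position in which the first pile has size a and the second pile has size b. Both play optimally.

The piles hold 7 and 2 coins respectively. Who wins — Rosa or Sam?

Sam wins.

Work bottom-up. With no move the player to move loses. Otherwise the position is W if at least one move leads to an L position for the opponent, and L if every move leads to a W.
No move ever increases a pile, so every position that can arise here has a ≤ 7 and b ≤ 2; it is enough to label the cells with 0 ≤ a ≤ 7 and 0 ≤ b ≤ 2.
Every move lowers a or b (never raises either), so fill the grid row by row in increasing a, and left to right within a row: each cell's successors are then already labelled.
      b=0  b=1  b=2
a=0:    L    W    W
a=1:    L    W    W
a=2:    L    W    W
a=3:    W    L    W
a=4:    W    L    W
a=5:    W    L    W
a=6:    W    W    L
a=7:    W    W    L
Cells with no legal move (terminal, hence L): (0,0), (1,0), (2,0).
The remaining L cells, each justified by listing all of its moves:
(3,1): moves to (0,1)(W), (3,0)(W); every one is W ⇒ L
(4,1): moves to (1,1)(W), (4,0)(W); every one is W ⇒ L
(5,1): moves to (2,1)(W), (0,1)(W), (5,0)(W); every one is W ⇒ L
(6,2): moves to (3,2)(W), (1,2)(W), (6,1)(W), (6,0)(W); every one is W ⇒ L
(7,2): moves to (4,2)(W), (2,2)(W), (7,1)(W), (7,0)(W); every one is W ⇒ L
Every other cell has at least one move into one of the L cells above, so it is W.
The starting position (7,2) is L: whatever Rosa does, the opponent receives a W position.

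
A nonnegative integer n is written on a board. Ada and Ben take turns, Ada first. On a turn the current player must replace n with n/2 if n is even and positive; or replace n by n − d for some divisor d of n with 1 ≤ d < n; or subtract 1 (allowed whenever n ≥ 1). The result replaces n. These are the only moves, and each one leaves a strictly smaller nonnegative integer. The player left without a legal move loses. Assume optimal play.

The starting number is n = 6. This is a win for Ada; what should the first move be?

Positions with no move are L. A position that does have a move is losing for the player to move precisely when every available move leads to a winning position for the opponent. Fill in the labels:
n=0: no move → L
n=1: W (go to 0, an L position)
n=2: L (sole option 1(W) is W)
n=3: W (go to 2, an L position)
n=4: W (go to 2, an L position)
n=5: L (sole option 4(W) is W)
n=6: W (go to 5, an L position)
From 6, the L positions reachable in one move are: 5.

Move to 5.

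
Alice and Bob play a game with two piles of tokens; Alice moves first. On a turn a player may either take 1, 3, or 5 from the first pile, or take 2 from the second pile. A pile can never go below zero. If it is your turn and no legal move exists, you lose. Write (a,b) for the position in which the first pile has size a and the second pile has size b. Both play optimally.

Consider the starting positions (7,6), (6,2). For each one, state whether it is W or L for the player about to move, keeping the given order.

(7,6): L, (6,2): W

Build the W/L table. Terminal = L. A non-terminal position is W if it has a move to some L; otherwise it is L.
No move ever increases a pile, so every position that can arise here has a ≤ 7 and b ≤ 6; it is enough to label the cells with 0 ≤ a ≤ 7 and 0 ≤ b ≤ 6.
Every move lowers a or b (never raises either), so fill the grid row by row in increasing a, and left to right within a row: each cell's successors are then already labelled.
      b=0  b=1  b=2  b=3  b=4  b=5  b=6
a=0:    L    L    W    W    L    L    W
a=1:    W    W    L    L    W    W    L
a=2:    L    L    W    W    L    L    W
a=3:    W    W    L    L    W    W    L
a=4:    L    L    W    W    L    L    W
a=5:    W    W    L    L    W    W    L
a=6:    L    L    W    W    L    L    W
a=7:    W    W    L    L    W    W    L
Cells with no legal move (terminal, hence L): (0,0), (0,1).
The remaining L cells, each justified by listing all of its moves:
(0,4): the only move is to (0,2)(W), a W ⇒ L
(0,5): the only move is to (0,3)(W), a W ⇒ L
(1,2): moves to (0,2)(W), (1,0)(W); every one is W ⇒ L
(1,3): moves to (0,3)(W), (1,1)(W); every one is W ⇒ L
(1,6): moves to (0,6)(W), (1,4)(W); every one is W ⇒ L
(2,0): the only move is to (1,0)(W), a W ⇒ L
(2,1): the only move is to (1,1)(W), a W ⇒ L
(2,4): moves to (1,4)(W), (2,2)(W); every one is W ⇒ L
(2,5): moves to (1,5)(W), (2,3)(W); every one is W ⇒ L
(3,2): moves to (2,2)(W), (0,2)(W), (3,0)(W); every one is W ⇒ L
(3,3): moves to (2,3)(W), (0,3)(W), (3,1)(W); every one is W ⇒ L
(3,6): moves to (2,6)(W), (0,6)(W), (3,4)(W); every one is W ⇒ L
(4,0): moves to (3,0)(W), (1,0)(W); every one is W ⇒ L
(4,1): moves to (3,1)(W), (1,1)(W); every one is W ⇒ L
(4,4): moves to (3,4)(W), (1,4)(W), (4,2)(W); every one is W ⇒ L
(4,5): moves to (3,5)(W), (1,5)(W), (4,3)(W); every one is W ⇒ L
(5,2): moves to (4,2)(W), (2,2)(W), (0,2)(W), (5,0)(W); every one is W ⇒ L
(5,3): moves to (4,3)(W), (2,3)(W), (0,3)(W), (5,1)(W); every one is W ⇒ L
(5,6): moves to (4,6)(W), (2,6)(W), (0,6)(W), (5,4)(W); every one is W ⇒ L
(6,0): moves to (5,0)(W), (3,0)(W), (1,0)(W); every one is W ⇒ L
(6,1): moves to (5,1)(W), (3,1)(W), (1,1)(W); every one is W ⇒ L
(6,4): moves to (5,4)(W), (3,4)(W), (1,4)(W), (6,2)(W); every one is W ⇒ L
(6,5): moves to (5,5)(W), (3,5)(W), (1,5)(W), (6,3)(W); every one is W ⇒ L
(7,2): moves to (6,2)(W), (4,2)(W), (2,2)(W), (7,0)(W); every one is W ⇒ L
(7,3): moves to (6,3)(W), (4,3)(W), (2,3)(W), (7,1)(W); every one is W ⇒ L
(7,6): moves to (6,6)(W), (4,6)(W), (2,6)(W), (7,4)(W); every one is W ⇒ L
Every other cell has at least one move into one of the L cells above, so it is W.
(7,6): one of the L cells justified above, so L
(6,2): the move to (5,2) reaches an L cell, so W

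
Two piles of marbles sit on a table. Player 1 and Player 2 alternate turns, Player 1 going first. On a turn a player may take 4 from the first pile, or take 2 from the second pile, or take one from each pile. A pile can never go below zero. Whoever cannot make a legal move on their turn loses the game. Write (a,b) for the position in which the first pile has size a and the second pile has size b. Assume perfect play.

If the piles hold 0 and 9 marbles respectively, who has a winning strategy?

Player 2 wins.

Work bottom-up. With no move the player to move loses. Otherwise the position is W if at least one move leads to an L position for the opponent, and L if every move leads to a W.
No move ever increases a pile, so every position that can arise here has a ≤ 0 and b ≤ 9; it is enough to label the cells with 0 ≤ a ≤ 0 and 0 ≤ b ≤ 9.
Every move lowers a or b (never raises either), so fill the grid row by row in increasing a, and left to right within a row: each cell's successors are then already labelled.
      b=0  b=1  b=2  b=3  b=4  b=5  b=6  b=7  b=8  b=9
a=0:    L    L    W    W    L    L    W    W    L    L
Cells with no legal move (terminal, hence L): (0,0), (0,1).
The remaining L cells, each justified by listing all of its moves:
(0,4): the only move is to (0,2)(W), a W ⇒ L
(0,5): the only move is to (0,3)(W), a W ⇒ L
(0,8): the only move is to (0,6)(W), a W ⇒ L
(0,9): the only move is to (0,7)(W), a W ⇒ L
Every other cell has at least one move into one of the L cells above, so it is W.
Every move from (0,9) reaches a W position, so the mover loses.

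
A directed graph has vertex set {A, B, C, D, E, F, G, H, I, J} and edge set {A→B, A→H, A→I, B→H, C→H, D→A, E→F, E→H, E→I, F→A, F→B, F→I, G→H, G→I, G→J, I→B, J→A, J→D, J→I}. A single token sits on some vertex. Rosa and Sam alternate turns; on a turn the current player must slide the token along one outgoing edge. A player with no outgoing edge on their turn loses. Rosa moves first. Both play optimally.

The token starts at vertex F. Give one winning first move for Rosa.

Move to I.

Label each position W (a win for the player to move) or L (a loss). A position with no legal move is L; any other position is W exactly when some move reaches an L, and L when every move reaches a W.
Every edge goes from a vertex to one that appears earlier in the order H, B, I, A, D, J, G, F, C, E, so processing vertices in that order labels each vertex after all of its successors.
H: no outgoing edge → L
B: W (go to H, an L position)
I: L (sole option B(W) is W)
A: W (go to I, an L position)
D: L (sole option A(W) is W)
J: W (go to D, an L position)
G: W (go to I, an L position)
F: W (go to I, an L position)
C: W (go to H, an L position)
E: W (go to I, an L position)
From F, the L positions reachable in one move are: I.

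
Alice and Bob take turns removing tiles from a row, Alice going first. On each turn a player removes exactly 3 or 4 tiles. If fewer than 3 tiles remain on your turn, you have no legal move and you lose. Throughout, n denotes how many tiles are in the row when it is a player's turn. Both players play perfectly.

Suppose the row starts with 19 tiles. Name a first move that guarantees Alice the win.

Classify positions by backward induction: terminal positions (no move available) are L. From any other position, the mover wins iff some move reaches an L.
n=0: no move → L
n=1: no move → L
n=2: no move → L
n=3: W (go to 0, an L position)
n=4: W (go to 1, an L position)
n=5: W (go to 2, an L position)
n=6: W (go to 2, an L position)
n=7: L (options 4(W), 3(W) are all W)
n=8: L (options 5(W), 4(W) are all W)
n=9: L (options 6(W), 5(W) are all W)
n=10: W (go to 7, an L position)
n=11: W (go to 8, an L position)
n=12: W (go to 9, an L position)
n=13: W (go to 9, an L position)
n=14: L (options 11(W), 10(W) are all W)
n=15: L (options 12(W), 11(W) are all W)
n=16: L (options 13(W), 12(W) are all W)
n=17: W (go to 14, an L position)
n=18: W (go to 15, an L position)
n=19: W (go to 16, an L position)
From 19, the L positions reachable in one move are: 16, 15. Any move reaching one of these is winning.

Remove 3, leaving 16.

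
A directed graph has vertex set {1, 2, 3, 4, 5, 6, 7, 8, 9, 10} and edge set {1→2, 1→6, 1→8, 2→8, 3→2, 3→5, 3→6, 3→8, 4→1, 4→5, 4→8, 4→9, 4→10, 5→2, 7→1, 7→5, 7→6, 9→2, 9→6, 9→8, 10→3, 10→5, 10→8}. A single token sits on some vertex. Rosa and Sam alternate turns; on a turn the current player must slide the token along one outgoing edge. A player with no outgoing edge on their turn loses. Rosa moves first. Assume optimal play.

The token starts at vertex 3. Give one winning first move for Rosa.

Build the W/L table. Terminal = L. A non-terminal position is W if it has a move to some L; otherwise it is L.
Every edge goes from a vertex to one that appears earlier in the order 8, 6, 2, 1, 5, 7, 9, 3, 10, 4, so processing vertices in that order labels each vertex after all of its successors.
8: no outgoing edge → L
6: no outgoing edge → L
2: can move to 8, which is L ⇒ W
1: can move to 6, which is L ⇒ W
5: the only move is to 2(W), a W ⇒ L
7: can move to 5, which is L ⇒ W
9: can move to 6, which is L ⇒ W
3: can move to 5, which is L ⇒ W
10: can move to 5, which is L ⇒ W
4: can move to 5, which is L ⇒ W
From 3, the L positions reachable in one move are: 5, 6, 8. Any move reaching one of these is winning.

Move to 5.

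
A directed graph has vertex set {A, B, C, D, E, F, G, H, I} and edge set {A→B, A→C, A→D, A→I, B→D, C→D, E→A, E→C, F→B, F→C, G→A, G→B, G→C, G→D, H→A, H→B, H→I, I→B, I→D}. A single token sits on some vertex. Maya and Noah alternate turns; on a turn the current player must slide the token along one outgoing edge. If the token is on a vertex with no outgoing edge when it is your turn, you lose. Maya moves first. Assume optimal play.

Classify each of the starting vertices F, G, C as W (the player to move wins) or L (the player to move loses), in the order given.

F: L, G: W, C: W

Compute win/loss labels from the base case upward. A position with no move is L. Any other position is W if it can reach an L in one move, else L.
Every edge goes from a vertex to one that appears earlier in the order D, C, B, I, A, H, E, F, G, so processing vertices in that order labels each vertex after all of its successors.
D: no outgoing edge → L
C: W (go to D, an L position)
B: W (go to D, an L position)
I: W (go to D, an L position)
A: W (go to D, an L position)
H: L (options A(W), I(W), B(W) are all W)
E: L (options A(W), C(W) are all W)
F: L (options B(W), C(W) are all W)
G: W (go to D, an L position)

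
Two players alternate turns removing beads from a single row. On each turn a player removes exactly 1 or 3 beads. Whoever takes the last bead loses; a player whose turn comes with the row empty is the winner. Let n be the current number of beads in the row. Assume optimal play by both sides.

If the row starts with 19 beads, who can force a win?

Compute win/loss labels from the base case upward. A position with no move is W. Any other position is W if it can reach an L in one move, else L.
n=0: no move; the opponent has just taken the last bead and therefore loses → W
n=1: →0(W) only, which is W, so L
n=2: →1(L), so W
n=3: →2(W), 0(W) — all W, so L
n=4: →3(L), so W
n=5: →4(W), 2(W) — all W, so L
n=6: →5(L), so W
n=7: →6(W), 4(W) — all W, so L
n=8: →7(L), so W
n=9: →8(W), 6(W) — all W, so L
n=10: →9(L), so W
n=11: →10(W), 8(W) — all W, so L
n=12: →11(L), so W
n=13: →12(W), 10(W) — all W, so L
n=14: →13(L), so W
n=15: →14(W), 12(W) — all W, so L
n=16: →15(L), so W
n=17: →16(W), 14(W) — all W, so L
n=18: →17(L), so W
n=19: →18(W), 16(W) — all W, so L
The starting position 19 is L: whatever the player to move does, the opponent receives a W position.

The second player wins.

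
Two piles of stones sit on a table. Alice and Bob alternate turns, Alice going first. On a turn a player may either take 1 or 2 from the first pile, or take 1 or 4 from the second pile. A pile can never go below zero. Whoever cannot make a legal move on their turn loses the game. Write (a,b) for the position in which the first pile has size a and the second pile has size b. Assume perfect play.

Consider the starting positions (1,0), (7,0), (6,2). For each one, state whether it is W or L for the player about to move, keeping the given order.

(1,0): W, (7,0): W, (6,2): L

Positions with no move are L. A position that does have a move is losing for the player to move precisely when every available move leads to a winning position for the opponent. Fill in the labels:
No move ever increases a pile, so every position that can arise here has a ≤ 7 and b ≤ 2; it is enough to label the cells with 0 ≤ a ≤ 7 and 0 ≤ b ≤ 2.
Every move lowers a or b (never raises either), so fill the grid row by row in increasing a, and left to right within a row: each cell's successors are then already labelled.
      b=0  b=1  b=2
a=0:    L    W    L
a=1:    W    L    W
a=2:    W    W    W
a=3:    L    W    L
a=4:    W    L    W
a=5:    W    W    W
a=6:    L    W    L
a=7:    W    L    W
Cells with no legal move (terminal, hence L): (0,0).
The remaining L cells, each justified by listing all of its moves:
(0,2): the only move is to (0,1)(W), a W ⇒ L
(1,1): moves to (0,1)(W), (1,0)(W); every one is W ⇒ L
(3,0): moves to (2,0)(W), (1,0)(W); every one is W ⇒ L
(3,2): moves to (2,2)(W), (1,2)(W), (3,1)(W); every one is W ⇒ L
(4,1): moves to (3,1)(W), (2,1)(W), (4,0)(W); every one is W ⇒ L
(6,0): moves to (5,0)(W), (4,0)(W); every one is W ⇒ L
(6,2): moves to (5,2)(W), (4,2)(W), (6,1)(W); every one is W ⇒ L
(7,1): moves to (6,1)(W), (5,1)(W), (7,0)(W); every one is W ⇒ L
Every other cell has at least one move into one of the L cells above, so it is W.
(1,0): the move to (0,0) reaches an L cell, so W
(7,0): the move to (6,0) reaches an L cell, so W
(6,2): one of the L cells justified above, so L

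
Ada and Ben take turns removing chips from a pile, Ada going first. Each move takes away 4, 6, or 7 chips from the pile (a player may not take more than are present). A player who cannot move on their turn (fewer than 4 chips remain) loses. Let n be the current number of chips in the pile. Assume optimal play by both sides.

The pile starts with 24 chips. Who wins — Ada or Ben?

Positions with no move are L. A position that does have a move is losing for the player to move precisely when every available move leads to a winning position for the opponent. Fill in the labels:
n=0: no move → L
n=1: no move → L
n=2: no move → L
n=3: no move → L
n=4: →0(L), so W
n=5: →1(L), so W
n=6: →2(L), so W
n=7: →3(L), so W
n=8: →2(L), so W
n=9: →3(L), so W
n=10: →3(L), so W
n=11: →7(W), 5(W), 4(W) — all W, so L
n=12: →8(W), 6(W), 5(W) — all W, so L
n=13: →9(W), 7(W), 6(W) — all W, so L
n=14: →10(W), 8(W), 7(W) — all W, so L
n=15: →11(L), so W
n=16: →12(L), so W
n=17: →13(L), so W
n=18: →14(L), so W
n=19: →13(L), so W
n=20: →14(L), so W
n=21: →14(L), so W
n=22: →18(W), 16(W), 15(W) — all W, so L
n=23: →19(W), 17(W), 16(W) — all W, so L
n=24: →20(W), 18(W), 17(W) — all W, so L
The starting position 24 is L: whatever Ada does, the opponent receives a W position.

Ben wins.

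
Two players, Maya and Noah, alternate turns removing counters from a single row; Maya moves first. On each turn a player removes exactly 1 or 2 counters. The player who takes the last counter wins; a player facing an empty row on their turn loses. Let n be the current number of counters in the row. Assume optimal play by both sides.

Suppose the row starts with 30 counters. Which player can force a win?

Noah wins.

Label each position W (a win for the player to move) or L (a loss). A position with no legal move is L; any other position is W exactly when some move reaches an L, and L when every move reaches a W.
n=0: no move → L
n=1: reaches L-position 0 → W
n=2: reaches L-position 0 → W
n=3: only reaches 2(W), 1(W), all W → L
n=4: reaches L-position 3 → W
n=5: reaches L-position 3 → W
n=6: only reaches 5(W), 4(W), all W → L
n=7: reaches L-position 6 → W
n=8: reaches L-position 6 → W
n=9: only reaches 8(W), 7(W), all W → L
n=10: reaches L-position 9 → W
n=11: reaches L-position 9 → W
n=12: only reaches 11(W), 10(W), all W → L
n=13: reaches L-position 12 → W
n=14: reaches L-position 12 → W
n=15: only reaches 14(W), 13(W), all W → L
n=16: reaches L-position 15 → W
n=17: reaches L-position 15 → W
n=18: only reaches 17(W), 16(W), all W → L
n=19: reaches L-position 18 → W
n=20: reaches L-position 18 → W
n=21: only reaches 20(W), 19(W), all W → L
n=22: reaches L-position 21 → W
n=23: reaches L-position 21 → W
n=24: only reaches 23(W), 22(W), all W → L
n=25: reaches L-position 24 → W
n=26: reaches L-position 24 → W
n=27: only reaches 26(W), 25(W), all W → L
n=28: reaches L-position 27 → W
n=29: reaches L-position 27 → W
n=30: only reaches 29(W), 28(W), all W → L
Every move from 30 reaches a W position, so the mover loses.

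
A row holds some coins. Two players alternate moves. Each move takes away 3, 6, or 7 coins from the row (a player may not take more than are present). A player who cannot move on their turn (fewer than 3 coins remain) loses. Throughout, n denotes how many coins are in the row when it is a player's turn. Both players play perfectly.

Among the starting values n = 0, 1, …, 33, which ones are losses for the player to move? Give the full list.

Compute win/loss labels from the base case upward. A position with no move is L. Any other position is W if it can reach an L in one move, else L.
n=0: no move → L
n=1: no move → L
n=2: no move → L
n=3: →0(L), so W
n=4: →1(L), so W
n=5: →2(L), so W
n=6: →0(L), so W
n=7: →1(L), so W
n=8: →2(L), so W
n=9: →2(L), so W
n=10: →7(W), 4(W), 3(W) — all W, so L
n=11: →8(W), 5(W), 4(W) — all W, so L
n=12: →9(W), 6(W), 5(W) — all W, so L
n=13: →10(L), so W
n=14: →11(L), so W
n=15: →12(L), so W
n=16: →10(L), so W
n=17: →11(L), so W
n=18: →12(L), so W
n=19: →12(L), so W
n=20: →17(W), 14(W), 13(W) — all W, so L
n=21: →18(W), 15(W), 14(W) — all W, so L
n=22: →19(W), 16(W), 15(W) — all W, so L
n=23: →20(L), so W
n=24: →21(L), so W
n=25: →22(L), so W
n=26: →20(L), so W
n=27: →21(L), so W
n=28: →22(L), so W
n=29: →22(L), so W
n=30: →27(W), 24(W), 23(W) — all W, so L
n=31: →28(W), 25(W), 24(W) — all W, so L
n=32: →29(W), 26(W), 25(W) — all W, so L
n=33: →30(L), so W
Reading off the rows marked L gives the requested list; there are 12 such values of n.

0, 1, 2, 10, 11, 12, 20, 21, 22, 30, 31, 32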